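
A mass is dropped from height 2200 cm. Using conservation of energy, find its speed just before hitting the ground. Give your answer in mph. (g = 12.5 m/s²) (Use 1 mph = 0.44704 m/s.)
Convert to SI: h = 22.0 m
mgh = ½mv² ⇒ v = √(2gh) = √(2·12.5·22.0) = 23.4521 m/s = 52.46 mph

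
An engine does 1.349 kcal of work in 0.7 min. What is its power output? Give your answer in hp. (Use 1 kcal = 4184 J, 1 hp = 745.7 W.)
Convert to SI: W = 5644.22 J, t = 42.0 s
P = W/t = 5644.22/42.0 = 134.386 W = 0.1802 hp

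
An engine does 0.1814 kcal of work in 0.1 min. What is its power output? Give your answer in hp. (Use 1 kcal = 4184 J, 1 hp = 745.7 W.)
Convert to SI: W = 758.978 J, t = 6.0 s
P = W/t = 758.978/6.0 = 126.496 W = 0.1696 hp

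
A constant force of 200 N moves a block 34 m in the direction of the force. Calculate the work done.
W = F·d = (200)(34) = 6800 J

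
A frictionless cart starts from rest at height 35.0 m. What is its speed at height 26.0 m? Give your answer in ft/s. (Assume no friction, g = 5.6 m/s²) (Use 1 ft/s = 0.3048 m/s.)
mgh₁ = mgh₂ + ½mv² ⇒ v = √(2g(h₁−h₂)) = √(2·5.6·9.0) = 10.0399 m/s = 32.94 ft/s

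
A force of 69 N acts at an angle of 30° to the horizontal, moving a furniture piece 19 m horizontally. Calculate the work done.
W = F·d·cosθ = (69)(19)cos(30°) = 1135 J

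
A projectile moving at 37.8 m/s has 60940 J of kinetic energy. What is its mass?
m = 2·KE/v² = 2·60940/(37.8)² = 85.3 kg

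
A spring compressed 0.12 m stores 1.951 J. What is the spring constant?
k = 2·PE/x² = 2·1.951/(0.12)² = 271.0 N/m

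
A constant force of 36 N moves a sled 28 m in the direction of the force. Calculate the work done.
W = F·d = (36)(28) = 1008 J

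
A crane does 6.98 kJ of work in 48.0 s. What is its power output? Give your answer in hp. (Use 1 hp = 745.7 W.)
Convert to SI: W = 6980.0 J, t = 48.0 s
P = W/t = 6980.0/48.0 = 145.417 W = 0.195 hp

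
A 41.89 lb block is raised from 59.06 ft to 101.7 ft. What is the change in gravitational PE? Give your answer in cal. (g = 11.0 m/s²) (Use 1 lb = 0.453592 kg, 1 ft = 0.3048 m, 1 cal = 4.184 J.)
Convert to SI: m = 19.001 kg, Δh = 12.9967 m
ΔPE = mgΔh = (19.001)(11.0)(12.9967) = 2716.44 J = 649.2 cal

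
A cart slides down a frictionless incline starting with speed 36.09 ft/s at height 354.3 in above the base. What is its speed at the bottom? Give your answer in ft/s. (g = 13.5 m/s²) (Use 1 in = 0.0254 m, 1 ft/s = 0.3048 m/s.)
Convert to SI: v₀ = 11.0002 m/s, h = 8.99922 m
½mv₀² + mgh = ½mv² ⇒ v = √(v₀² + 2gh) = √(11.0002² + 2·13.5·8.99922) = 19.0784 m/s = 62.59 ft/s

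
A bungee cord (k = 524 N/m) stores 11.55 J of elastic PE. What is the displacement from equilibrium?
x = √(2·PE/k) = √(2·11.55/524) = 0.21 m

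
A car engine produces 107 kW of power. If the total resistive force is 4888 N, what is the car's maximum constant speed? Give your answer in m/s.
P = Fv ⇒ v = P/F = 107000 W/4888.0 N = 21.89 m/s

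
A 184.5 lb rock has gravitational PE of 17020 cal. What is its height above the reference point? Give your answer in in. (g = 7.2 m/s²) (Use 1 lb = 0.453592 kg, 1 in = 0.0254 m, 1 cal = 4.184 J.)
Convert to SI: m = 83.6877 kg, PE = 71211.7 J
h = PE/(mg) = 71211.7/(83.6877·7.2) = 118.184 m = 4653 in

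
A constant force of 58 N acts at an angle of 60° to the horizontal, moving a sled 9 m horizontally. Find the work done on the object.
W = F·d·cosθ = (58)(9)cos(60°) = 261.0 J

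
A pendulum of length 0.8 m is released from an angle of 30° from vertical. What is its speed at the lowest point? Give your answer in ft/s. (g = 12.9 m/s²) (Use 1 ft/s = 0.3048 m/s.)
h = L(1 − cosθ) = 0.8(1 − cos30°) = 0.10718 m
v = √(2gh) = √(2·12.9·0.10718) = 1.6629 m/s = 5.456 ft/s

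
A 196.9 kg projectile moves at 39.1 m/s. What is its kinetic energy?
KE = ½mv² = ½(196.9)(39.1)² = 150500 J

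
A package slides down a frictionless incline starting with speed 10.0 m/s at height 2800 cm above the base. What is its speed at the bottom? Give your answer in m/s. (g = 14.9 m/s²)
Convert to SI: v₀ = 10.0 m/s, h = 28.0 m
½mv₀² + mgh = ½mv² ⇒ v = √(v₀² + 2gh) = √(10.0² + 2·14.9·28.0) = 30.57 m/s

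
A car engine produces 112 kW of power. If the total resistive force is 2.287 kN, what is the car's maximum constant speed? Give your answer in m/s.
Convert to SI: F = 2287.0 N
P = Fv ⇒ v = P/F = 112000 W/2287.0 N = 48.97 m/s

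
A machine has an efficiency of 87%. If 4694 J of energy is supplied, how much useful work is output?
W_out = η·W_in = 0.87·4694 = 4083.78 J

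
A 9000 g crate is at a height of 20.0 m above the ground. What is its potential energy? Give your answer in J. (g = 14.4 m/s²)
Convert to SI: m = 9.0 kg, h = 20.0 m
PE = mgh = (9.0)(14.4)(20.0) = 2592 J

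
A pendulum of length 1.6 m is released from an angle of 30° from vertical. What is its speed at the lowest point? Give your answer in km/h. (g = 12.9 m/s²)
h = L(1 − cosθ) = 1.6(1 − cos30°) = 0.214359 m
v = √(2gh) = √(2·12.9·0.214359) = 2.3517 m/s = 8.466 km/h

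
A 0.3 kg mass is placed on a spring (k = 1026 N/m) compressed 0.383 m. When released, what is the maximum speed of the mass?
½kx² = ½mv² ⇒ v = x√(k/m) = (0.383)√(1026/0.3) = 22.4 m/s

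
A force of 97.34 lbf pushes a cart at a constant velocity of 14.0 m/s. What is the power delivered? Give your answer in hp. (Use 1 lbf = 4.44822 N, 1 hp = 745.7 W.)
Convert to SI: F = 432.99 N, v = 14.0 m/s
P = Fv = (432.99)(14.0) = 6061.86 W = 8.129 hp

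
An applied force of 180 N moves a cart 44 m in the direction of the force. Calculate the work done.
W = F·d = (180)(44) = 7920 J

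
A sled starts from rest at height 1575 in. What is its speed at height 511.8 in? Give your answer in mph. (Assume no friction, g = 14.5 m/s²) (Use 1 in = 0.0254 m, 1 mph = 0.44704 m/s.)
Convert to SI: h₁−h₂ = 27.0053 m
mgh₁ = mgh₂ + ½mv² ⇒ v = √(2g(h₁−h₂)) = √(2·14.5·27.0053) = 27.9849 m/s = 62.6 mph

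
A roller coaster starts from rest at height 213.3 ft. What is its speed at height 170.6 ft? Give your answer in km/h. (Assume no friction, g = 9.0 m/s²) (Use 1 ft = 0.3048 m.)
Convert to SI: h₁−h₂ = 13.015 m
mgh₁ = mgh₂ + ½mv² ⇒ v = √(2g(h₁−h₂)) = √(2·9.0·13.015) = 15.3059 m/s = 55.1 km/h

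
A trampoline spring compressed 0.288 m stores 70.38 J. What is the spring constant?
k = 2·PE/x² = 2·70.38/(0.288)² = 1697 N/m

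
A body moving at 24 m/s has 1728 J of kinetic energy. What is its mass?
m = 2·KE/v² = 2·1728/(24)² = 6.0 kg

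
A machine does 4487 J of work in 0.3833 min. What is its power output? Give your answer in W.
Convert to SI: W = 4487.0 J, t = 22.998 s
P = W/t = 4487.0/22.998 = 195.1 W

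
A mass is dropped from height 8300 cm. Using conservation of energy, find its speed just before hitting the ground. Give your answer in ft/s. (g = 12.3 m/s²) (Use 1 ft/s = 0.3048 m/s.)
Convert to SI: h = 83.0 m
mgh = ½mv² ⇒ v = √(2gh) = √(2·12.3·83.0) = 45.1863 m/s = 148.2 ft/s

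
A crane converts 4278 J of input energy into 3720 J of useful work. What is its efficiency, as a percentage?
η = W_out/W_in = 3720/4278 = 86.96%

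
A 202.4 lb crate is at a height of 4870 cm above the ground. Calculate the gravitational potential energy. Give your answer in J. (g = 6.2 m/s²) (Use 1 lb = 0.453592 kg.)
Convert to SI: m = 91.807 kg, h = 48.7 m
PE = mgh = (91.807)(6.2)(48.7) = 27720 J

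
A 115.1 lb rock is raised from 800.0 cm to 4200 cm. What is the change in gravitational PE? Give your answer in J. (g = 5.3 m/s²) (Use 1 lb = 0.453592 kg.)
Convert to SI: m = 52.2084 kg, Δh = 34.0 m
ΔPE = mgΔh = (52.2084)(5.3)(34.0) = 9408 J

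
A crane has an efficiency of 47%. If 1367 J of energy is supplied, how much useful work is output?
W_out = η·W_in = 0.47·1367 = 642.49 J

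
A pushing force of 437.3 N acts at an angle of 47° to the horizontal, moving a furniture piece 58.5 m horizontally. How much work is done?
W = F·d·cosθ = (437.3)(58.5)cos(47°) = 17450 J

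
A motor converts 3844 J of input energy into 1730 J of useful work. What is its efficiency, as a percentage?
η = W_out/W_in = 1730/3844 = 45.01%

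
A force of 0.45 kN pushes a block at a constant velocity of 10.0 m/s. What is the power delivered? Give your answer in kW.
Convert to SI: F = 450.0 N, v = 10.0 m/s
P = Fv = (450.0)(10.0) = 4500.0 W = 4.5 kW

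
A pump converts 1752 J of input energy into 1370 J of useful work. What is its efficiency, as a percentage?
η = W_out/W_in = 1370/1752 = 78.2%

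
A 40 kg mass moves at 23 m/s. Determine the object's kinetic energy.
KE = ½mv² = ½(40)(23)² = 10580.0 J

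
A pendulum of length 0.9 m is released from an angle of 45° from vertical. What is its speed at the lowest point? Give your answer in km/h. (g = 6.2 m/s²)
h = L(1 − cosθ) = 0.9(1 − cos45°) = 0.263604 m
v = √(2gh) = √(2·6.2·0.263604) = 1.80795 m/s = 6.509 km/h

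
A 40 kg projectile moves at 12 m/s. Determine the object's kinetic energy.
KE = ½mv² = ½(40)(12)² = 2880.0 J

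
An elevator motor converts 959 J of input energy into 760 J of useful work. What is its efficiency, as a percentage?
η = W_out/W_in = 760/959 = 79.25%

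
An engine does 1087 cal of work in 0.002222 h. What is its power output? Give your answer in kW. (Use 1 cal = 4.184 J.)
Convert to SI: W = 4548.01 J, t = 7.9992 s
P = W/t = 4548.01/7.9992 = 568.558 W = 0.5686 kW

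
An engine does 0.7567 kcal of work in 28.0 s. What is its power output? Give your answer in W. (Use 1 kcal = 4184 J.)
Convert to SI: W = 3166.03 J, t = 28.0 s
P = W/t = 3166.03/28.0 = 113.1 W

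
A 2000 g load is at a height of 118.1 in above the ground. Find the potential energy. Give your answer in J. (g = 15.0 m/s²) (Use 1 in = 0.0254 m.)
Convert to SI: m = 2.0 kg, h = 2.99974 m
PE = mgh = (2.0)(15.0)(2.99974) = 89.99 J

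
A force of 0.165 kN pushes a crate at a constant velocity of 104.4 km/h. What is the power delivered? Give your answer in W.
Convert to SI: F = 165.0 N, v = 29.0 m/s
P = Fv = (165.0)(29.0) = 4785 W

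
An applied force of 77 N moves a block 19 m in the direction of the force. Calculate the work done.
W = F·d = (77)(19) = 1463 J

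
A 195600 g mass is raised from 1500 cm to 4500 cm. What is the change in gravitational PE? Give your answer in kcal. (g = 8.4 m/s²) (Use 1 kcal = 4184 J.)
Convert to SI: m = 195.6 kg, Δh = 30.0 m
ΔPE = mgΔh = (195.6)(8.4)(30.0) = 49291.2 J = 11.78 kcal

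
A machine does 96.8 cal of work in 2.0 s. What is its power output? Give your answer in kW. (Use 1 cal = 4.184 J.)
Convert to SI: W = 405.011 J, t = 2.0 s
P = W/t = 405.011/2.0 = 202.506 W = 0.2025 kW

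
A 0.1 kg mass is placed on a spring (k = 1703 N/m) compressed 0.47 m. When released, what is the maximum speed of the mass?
½kx² = ½mv² ⇒ v = x√(k/m) = (0.47)√(1703/0.1) = 61.33 m/s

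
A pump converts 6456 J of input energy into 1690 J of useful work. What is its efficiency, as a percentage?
η = W_out/W_in = 1690/6456 = 26.18%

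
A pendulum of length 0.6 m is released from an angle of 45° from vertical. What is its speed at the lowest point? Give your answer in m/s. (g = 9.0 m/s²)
h = L(1 − cosθ) = 0.6(1 − cos45°) = 0.175736 m
v = √(2gh) = √(2·9.0·0.175736) = 1.779 m/s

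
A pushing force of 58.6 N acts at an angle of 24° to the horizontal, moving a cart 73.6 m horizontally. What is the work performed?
W = F·d·cosθ = (58.6)(73.6)cos(24°) = 3940 J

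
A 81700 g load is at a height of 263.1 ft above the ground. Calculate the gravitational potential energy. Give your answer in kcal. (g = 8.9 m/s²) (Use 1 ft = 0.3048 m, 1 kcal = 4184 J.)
Convert to SI: m = 81.7 kg, h = 80.1929 m
PE = mgh = (81.7)(8.9)(80.1929) = 58310.6 J = 13.94 kcal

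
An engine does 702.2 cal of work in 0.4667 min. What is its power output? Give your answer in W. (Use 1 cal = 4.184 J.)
Convert to SI: W = 2938.0 J, t = 28.002 s
P = W/t = 2938.0/28.002 = 104.9 W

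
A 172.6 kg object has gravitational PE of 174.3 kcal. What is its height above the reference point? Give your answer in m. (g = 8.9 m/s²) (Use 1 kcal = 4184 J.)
Convert to SI: m = 172.6 kg, PE = 729271 J
h = PE/(mg) = 729271/(172.6·8.9) = 474.7 m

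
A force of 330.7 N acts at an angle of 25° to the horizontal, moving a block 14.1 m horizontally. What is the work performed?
W = F·d·cosθ = (330.7)(14.1)cos(25°) = 4226 J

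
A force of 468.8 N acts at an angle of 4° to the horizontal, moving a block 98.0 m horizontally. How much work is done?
W = F·d·cosθ = (468.8)(98.0)cos(4°) = 45830 J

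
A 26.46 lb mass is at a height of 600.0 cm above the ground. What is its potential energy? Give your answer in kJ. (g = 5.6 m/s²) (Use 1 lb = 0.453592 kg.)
Convert to SI: m = 12.002 kg, h = 6.0 m
PE = mgh = (12.002)(5.6)(6.0) = 403.269 J = 0.4033 kJ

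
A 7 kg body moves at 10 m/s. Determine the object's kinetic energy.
KE = ½mv² = ½(7)(10)² = 350.0 J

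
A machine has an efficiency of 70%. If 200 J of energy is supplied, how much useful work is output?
W_out = η·W_in = 0.7·200 = 140.0 J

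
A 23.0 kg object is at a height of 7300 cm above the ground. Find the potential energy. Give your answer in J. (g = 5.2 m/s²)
Convert to SI: m = 23.0 kg, h = 73.0 m
PE = mgh = (23.0)(5.2)(73.0) = 8731 J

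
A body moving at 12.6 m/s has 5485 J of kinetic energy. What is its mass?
m = 2·KE/v² = 2·5485/(12.6)² = 69.1 kg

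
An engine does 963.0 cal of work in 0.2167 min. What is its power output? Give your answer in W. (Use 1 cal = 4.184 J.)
Convert to SI: W = 4029.19 J, t = 13.002 s
P = W/t = 4029.19/13.002 = 309.9 W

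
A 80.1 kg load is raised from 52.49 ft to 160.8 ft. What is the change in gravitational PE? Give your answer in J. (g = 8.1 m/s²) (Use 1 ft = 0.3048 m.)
Convert to SI: m = 80.1 kg, Δh = 33.0129 m
ΔPE = mgΔh = (80.1)(8.1)(33.0129) = 21420 J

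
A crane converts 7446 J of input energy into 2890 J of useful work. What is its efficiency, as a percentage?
η = W_out/W_in = 2890/7446 = 38.81%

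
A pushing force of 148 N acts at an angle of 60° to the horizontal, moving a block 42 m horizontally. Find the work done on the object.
W = F·d·cosθ = (148)(42)cos(60°) = 3108 J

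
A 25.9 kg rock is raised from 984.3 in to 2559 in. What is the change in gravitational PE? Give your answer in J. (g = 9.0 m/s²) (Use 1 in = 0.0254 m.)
Convert to SI: m = 25.9 kg, Δh = 39.9974 m
ΔPE = mgΔh = (25.9)(9.0)(39.9974) = 9323 J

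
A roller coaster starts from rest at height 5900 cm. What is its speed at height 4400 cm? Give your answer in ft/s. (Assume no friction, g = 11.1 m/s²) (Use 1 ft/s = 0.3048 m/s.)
Convert to SI: h₁−h₂ = 15.0 m
mgh₁ = mgh₂ + ½mv² ⇒ v = √(2g(h₁−h₂)) = √(2·11.1·15.0) = 18.2483 m/s = 59.87 ft/s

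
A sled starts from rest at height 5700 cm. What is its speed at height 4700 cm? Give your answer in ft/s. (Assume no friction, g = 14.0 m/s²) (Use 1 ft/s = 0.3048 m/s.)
Convert to SI: h₁−h₂ = 10.0 m
mgh₁ = mgh₂ + ½mv² ⇒ v = √(2g(h₁−h₂)) = √(2·14.0·10.0) = 16.7332 m/s = 54.9 ft/s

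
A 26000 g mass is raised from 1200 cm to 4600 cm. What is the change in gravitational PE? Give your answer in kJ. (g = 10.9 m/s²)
Convert to SI: m = 26.0 kg, Δh = 34.0 m
ΔPE = mgΔh = (26.0)(10.9)(34.0) = 9635.6 J = 9.636 kJ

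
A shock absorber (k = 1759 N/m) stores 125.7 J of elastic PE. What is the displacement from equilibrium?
x = √(2·PE/k) = √(2·125.7/1759) = 0.3781 m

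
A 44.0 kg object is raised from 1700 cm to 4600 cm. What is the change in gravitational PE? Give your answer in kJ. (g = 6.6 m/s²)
Convert to SI: m = 44.0 kg, Δh = 29.0 m
ΔPE = mgΔh = (44.0)(6.6)(29.0) = 8421.6 J = 8.422 kJ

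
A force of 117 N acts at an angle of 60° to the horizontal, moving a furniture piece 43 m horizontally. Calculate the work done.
W = F·d·cosθ = (117)(43)cos(60°) = 2516 J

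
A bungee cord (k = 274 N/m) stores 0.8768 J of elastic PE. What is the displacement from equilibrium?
x = √(2·PE/k) = √(2·0.8768/274) = 0.08 m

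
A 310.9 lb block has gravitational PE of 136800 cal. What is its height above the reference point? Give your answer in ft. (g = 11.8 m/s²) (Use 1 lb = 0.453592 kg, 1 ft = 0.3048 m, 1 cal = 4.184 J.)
Convert to SI: m = 141.022 kg, PE = 572371 J
h = PE/(mg) = 572371/(141.022·11.8) = 343.961 m = 1128 ft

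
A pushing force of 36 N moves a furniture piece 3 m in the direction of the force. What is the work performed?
W = F·d = (36)(3) = 108.0 J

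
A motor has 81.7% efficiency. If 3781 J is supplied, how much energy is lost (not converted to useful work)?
W_lost = W_in(1 − η) = 3781·(1 − 0.817) = 691.9 J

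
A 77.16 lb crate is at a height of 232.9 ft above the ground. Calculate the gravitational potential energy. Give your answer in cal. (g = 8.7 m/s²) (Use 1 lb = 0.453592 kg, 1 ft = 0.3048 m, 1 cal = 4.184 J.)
Convert to SI: m = 34.9992 kg, h = 70.9879 m
PE = mgh = (34.9992)(8.7)(70.9879) = 21615.3 J = 5166 cal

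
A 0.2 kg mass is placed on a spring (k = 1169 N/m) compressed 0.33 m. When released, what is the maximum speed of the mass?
½kx² = ½mv² ⇒ v = x√(k/m) = (0.33)√(1169/0.2) = 25.23 m/s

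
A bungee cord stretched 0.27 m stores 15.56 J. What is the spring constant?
k = 2·PE/x² = 2·15.56/(0.27)² = 426.9 N/m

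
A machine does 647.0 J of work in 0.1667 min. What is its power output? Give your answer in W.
Convert to SI: W = 647.0 J, t = 10.002 s
P = W/t = 647.0/10.002 = 64.69 W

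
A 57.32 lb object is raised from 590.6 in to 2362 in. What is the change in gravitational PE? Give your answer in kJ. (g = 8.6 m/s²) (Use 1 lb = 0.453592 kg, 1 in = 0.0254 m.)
Convert to SI: m = 25.9999 kg, Δh = 44.9936 m
ΔPE = mgΔh = (25.9999)(8.6)(44.9936) = 10060.5 J = 10.06 kJ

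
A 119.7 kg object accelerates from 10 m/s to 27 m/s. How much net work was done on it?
W = ΔKE = ½m(v₂² − v₁²) = ½(119.7)(27² − 10²) = 37645.65 J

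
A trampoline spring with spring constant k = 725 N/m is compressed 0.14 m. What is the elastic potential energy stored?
PE = ½kx² = ½(725)(0.14)² = 7.105 J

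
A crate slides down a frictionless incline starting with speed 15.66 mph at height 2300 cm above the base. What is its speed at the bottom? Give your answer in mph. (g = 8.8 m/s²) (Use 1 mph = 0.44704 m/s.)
Convert to SI: v₀ = 7.00065 m/s, h = 23.0 m
½mv₀² + mgh = ½mv² ⇒ v = √(v₀² + 2gh) = √(7.00065² + 2·8.8·23.0) = 21.3028 m/s = 47.65 mph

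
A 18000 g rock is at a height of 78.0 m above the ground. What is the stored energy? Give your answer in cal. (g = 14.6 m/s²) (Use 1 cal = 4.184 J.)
Convert to SI: m = 18.0 kg, h = 78.0 m
PE = mgh = (18.0)(14.6)(78.0) = 20498.4 J = 4899 cal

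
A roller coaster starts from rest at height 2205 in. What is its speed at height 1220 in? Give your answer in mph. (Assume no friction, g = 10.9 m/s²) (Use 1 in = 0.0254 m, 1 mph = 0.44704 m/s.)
Convert to SI: h₁−h₂ = 25.019 m
mgh₁ = mgh₂ + ½mv² ⇒ v = √(2g(h₁−h₂)) = √(2·10.9·25.019) = 23.3541 m/s = 52.24 mph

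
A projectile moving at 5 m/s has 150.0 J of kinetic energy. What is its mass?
m = 2·KE/v² = 2·150.0/(5)² = 12.0 kg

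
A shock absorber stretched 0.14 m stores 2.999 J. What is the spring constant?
k = 2·PE/x² = 2·2.999/(0.14)² = 306.0 N/m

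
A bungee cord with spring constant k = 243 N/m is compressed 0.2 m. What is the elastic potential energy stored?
PE = ½kx² = ½(243)(0.2)² = 4.86 J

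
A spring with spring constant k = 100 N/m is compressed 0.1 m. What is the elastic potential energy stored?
PE = ½kx² = ½(100)(0.1)² = 0.5 J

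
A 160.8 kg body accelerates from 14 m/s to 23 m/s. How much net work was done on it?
W = ΔKE = ½m(v₂² − v₁²) = ½(160.8)(23² − 14²) = 26773.2 J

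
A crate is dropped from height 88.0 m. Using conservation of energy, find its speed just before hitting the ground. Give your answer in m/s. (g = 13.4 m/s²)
mgh = ½mv² ⇒ v = √(2gh) = √(2·13.4·88.0) = 48.56 m/s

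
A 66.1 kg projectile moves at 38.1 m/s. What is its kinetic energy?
KE = ½mv² = ½(66.1)(38.1)² = 47980 J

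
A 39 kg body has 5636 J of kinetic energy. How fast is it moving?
v = √(2·KE/m) = √(2·5636/39) = 17.0 m/s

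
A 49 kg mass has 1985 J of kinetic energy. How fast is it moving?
v = √(2·KE/m) = √(2·1985/49) = 9.001 m/s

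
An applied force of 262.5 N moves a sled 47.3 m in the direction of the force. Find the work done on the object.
W = F·d = (262.5)(47.3) = 12420 J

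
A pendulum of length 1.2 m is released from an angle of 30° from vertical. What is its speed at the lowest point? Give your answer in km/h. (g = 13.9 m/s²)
h = L(1 − cosθ) = 1.2(1 − cos30°) = 0.16077 m
v = √(2gh) = √(2·13.9·0.16077) = 2.11409 m/s = 7.611 km/h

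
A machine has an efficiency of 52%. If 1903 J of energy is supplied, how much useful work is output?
W_out = η·W_in = 0.52·1903 = 989.56 J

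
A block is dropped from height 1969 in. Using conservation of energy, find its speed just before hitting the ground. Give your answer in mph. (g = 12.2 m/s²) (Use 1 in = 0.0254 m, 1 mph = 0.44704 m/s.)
Convert to SI: h = 50.0126 m
mgh = ½mv² ⇒ v = √(2gh) = √(2·12.2·50.0126) = 34.9329 m/s = 78.14 mph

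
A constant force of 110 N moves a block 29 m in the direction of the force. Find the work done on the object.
W = F·d = (110)(29) = 3190 J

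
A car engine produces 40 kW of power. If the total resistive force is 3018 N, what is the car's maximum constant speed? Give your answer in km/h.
P = Fv ⇒ v = P/F = 40000 W/3018.0 N = 13.2538 m/s = 47.71 km/h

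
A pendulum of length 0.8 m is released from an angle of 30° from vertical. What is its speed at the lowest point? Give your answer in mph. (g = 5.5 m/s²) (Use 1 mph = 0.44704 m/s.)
h = L(1 − cosθ) = 0.8(1 − cos30°) = 0.10718 m
v = √(2gh) = √(2·5.5·0.10718) = 1.08581 m/s = 2.429 mph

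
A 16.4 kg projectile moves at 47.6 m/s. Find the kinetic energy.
KE = ½mv² = ½(16.4)(47.6)² = 18580 J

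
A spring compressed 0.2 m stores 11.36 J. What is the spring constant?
k = 2·PE/x² = 2·11.36/(0.2)² = 568.0 N/m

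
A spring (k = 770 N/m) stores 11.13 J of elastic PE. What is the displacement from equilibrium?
x = √(2·PE/k) = √(2·11.13/770) = 0.17 m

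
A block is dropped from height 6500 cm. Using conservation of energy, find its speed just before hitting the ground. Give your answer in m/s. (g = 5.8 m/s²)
Convert to SI: h = 65.0 m
mgh = ½mv² ⇒ v = √(2gh) = √(2·5.8·65.0) = 27.46 m/s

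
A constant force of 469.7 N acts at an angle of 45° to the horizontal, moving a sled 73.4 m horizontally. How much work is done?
W = F·d·cosθ = (469.7)(73.4)cos(45°) = 24380 J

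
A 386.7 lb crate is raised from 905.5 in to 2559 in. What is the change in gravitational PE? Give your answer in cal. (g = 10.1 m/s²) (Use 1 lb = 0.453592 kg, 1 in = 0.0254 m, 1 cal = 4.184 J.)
Convert to SI: m = 175.404 kg, Δh = 41.9989 m
ΔPE = mgΔh = (175.404)(10.1)(41.9989) = 74404.4 J = 17780 cal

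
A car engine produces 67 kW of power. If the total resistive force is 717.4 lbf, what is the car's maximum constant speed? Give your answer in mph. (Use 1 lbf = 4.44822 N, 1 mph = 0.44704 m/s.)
Convert to SI: F = 3191.15 N
P = Fv ⇒ v = P/F = 67000 W/3191.15 N = 20.9955 m/s = 46.97 mph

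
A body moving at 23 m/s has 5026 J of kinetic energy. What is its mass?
m = 2·KE/v² = 2·5026/(23)² = 19.0 kg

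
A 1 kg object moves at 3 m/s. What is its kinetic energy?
KE = ½mv² = ½(1)(3)² = 4.5 J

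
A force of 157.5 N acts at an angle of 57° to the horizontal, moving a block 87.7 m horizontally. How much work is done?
W = F·d·cosθ = (157.5)(87.7)cos(57°) = 7523 J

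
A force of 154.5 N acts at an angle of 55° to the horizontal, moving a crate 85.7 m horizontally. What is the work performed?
W = F·d·cosθ = (154.5)(85.7)cos(55°) = 7595 J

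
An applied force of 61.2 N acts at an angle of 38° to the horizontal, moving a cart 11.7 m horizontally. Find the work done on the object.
W = F·d·cosθ = (61.2)(11.7)cos(38°) = 564.2 J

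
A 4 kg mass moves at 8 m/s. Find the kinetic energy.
KE = ½mv² = ½(4)(8)² = 128.0 J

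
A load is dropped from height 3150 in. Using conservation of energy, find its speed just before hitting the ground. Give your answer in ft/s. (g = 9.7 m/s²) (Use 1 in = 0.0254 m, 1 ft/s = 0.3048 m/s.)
Convert to SI: h = 80.01 m
mgh = ½mv² ⇒ v = √(2gh) = √(2·9.7·80.01) = 39.3979 m/s = 129.3 ft/s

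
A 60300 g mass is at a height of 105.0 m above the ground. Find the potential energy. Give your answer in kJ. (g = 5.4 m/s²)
Convert to SI: m = 60.3 kg, h = 105.0 m
PE = mgh = (60.3)(5.4)(105.0) = 34190.1 J = 34.19 kJ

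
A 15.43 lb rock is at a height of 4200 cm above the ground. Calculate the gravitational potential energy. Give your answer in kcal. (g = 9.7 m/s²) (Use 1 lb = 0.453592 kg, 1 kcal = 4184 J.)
Convert to SI: m = 6.99892 kg, h = 42.0 m
PE = mgh = (6.99892)(9.7)(42.0) = 2851.36 J = 0.6815 kcal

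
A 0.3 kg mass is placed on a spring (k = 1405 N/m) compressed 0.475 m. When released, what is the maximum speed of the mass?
½kx² = ½mv² ⇒ v = x√(k/m) = (0.475)√(1405/0.3) = 32.51 m/s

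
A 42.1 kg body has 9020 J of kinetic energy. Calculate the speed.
v = √(2·KE/m) = √(2·9020/42.1) = 20.7 m/s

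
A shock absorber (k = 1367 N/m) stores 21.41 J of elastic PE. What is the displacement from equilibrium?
x = √(2·PE/k) = √(2·21.41/1367) = 0.177 m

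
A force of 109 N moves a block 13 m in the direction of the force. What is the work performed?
W = F·d = (109)(13) = 1417 J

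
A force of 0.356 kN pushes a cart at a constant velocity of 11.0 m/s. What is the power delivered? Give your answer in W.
Convert to SI: F = 356.0 N, v = 11.0 m/s
P = Fv = (356.0)(11.0) = 3916 W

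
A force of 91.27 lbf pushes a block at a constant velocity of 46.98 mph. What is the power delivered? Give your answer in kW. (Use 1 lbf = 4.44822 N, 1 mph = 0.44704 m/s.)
Convert to SI: F = 405.989 N, v = 21.0019 m/s
P = Fv = (405.989)(21.0019) = 8526.56 W = 8.527 kW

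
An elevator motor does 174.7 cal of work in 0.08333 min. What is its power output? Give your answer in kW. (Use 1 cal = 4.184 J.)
Convert to SI: W = 730.945 J, t = 4.9998 s
P = W/t = 730.945/4.9998 = 146.195 W = 0.1462 kW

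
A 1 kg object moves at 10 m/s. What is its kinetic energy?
KE = ½mv² = ½(1)(10)² = 50.0 J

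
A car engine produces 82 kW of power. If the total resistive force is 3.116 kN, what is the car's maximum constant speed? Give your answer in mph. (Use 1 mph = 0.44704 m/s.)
Convert to SI: F = 3116.0 N
P = Fv ⇒ v = P/F = 82000 W/3116.0 N = 26.3158 m/s = 58.87 mph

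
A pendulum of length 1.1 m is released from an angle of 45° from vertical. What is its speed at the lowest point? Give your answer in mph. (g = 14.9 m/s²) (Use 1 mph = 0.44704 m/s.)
h = L(1 − cosθ) = 1.1(1 − cos45°) = 0.322183 m
v = √(2gh) = √(2·14.9·0.322183) = 3.09855 m/s = 6.931 mph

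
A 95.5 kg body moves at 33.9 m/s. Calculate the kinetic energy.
KE = ½mv² = ½(95.5)(33.9)² = 54870 J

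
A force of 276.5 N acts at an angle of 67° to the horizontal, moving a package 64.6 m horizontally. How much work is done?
W = F·d·cosθ = (276.5)(64.6)cos(67°) = 6979 J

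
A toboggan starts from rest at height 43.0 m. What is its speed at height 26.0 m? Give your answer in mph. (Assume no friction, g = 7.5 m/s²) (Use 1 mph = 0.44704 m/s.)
mgh₁ = mgh₂ + ½mv² ⇒ v = √(2g(h₁−h₂)) = √(2·7.5·17.0) = 15.9687 m/s = 35.72 mph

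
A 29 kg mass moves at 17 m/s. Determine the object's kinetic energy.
KE = ½mv² = ½(29)(17)² = 4190.5 J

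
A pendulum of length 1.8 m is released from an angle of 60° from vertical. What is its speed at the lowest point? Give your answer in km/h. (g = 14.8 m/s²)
h = L(1 − cosθ) = 1.8(1 − cos60°) = 0.9 m
v = √(2gh) = √(2·14.8·0.9) = 5.1614 m/s = 18.58 km/h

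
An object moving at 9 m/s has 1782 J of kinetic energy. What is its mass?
m = 2·KE/v² = 2·1782/(9)² = 44.0 kg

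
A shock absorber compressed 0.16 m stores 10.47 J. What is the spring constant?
k = 2·PE/x² = 2·10.47/(0.16)² = 818.0 N/m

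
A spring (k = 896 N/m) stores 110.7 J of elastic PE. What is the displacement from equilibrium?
x = √(2·PE/k) = √(2·110.7/896) = 0.4971 m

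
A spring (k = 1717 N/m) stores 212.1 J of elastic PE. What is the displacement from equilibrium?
x = √(2·PE/k) = √(2·212.1/1717) = 0.4971 m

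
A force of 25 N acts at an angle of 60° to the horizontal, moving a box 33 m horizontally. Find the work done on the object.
W = F·d·cosθ = (25)(33)cos(60°) = 412.5 J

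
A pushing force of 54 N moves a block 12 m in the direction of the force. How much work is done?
W = F·d = (54)(12) = 648.0 J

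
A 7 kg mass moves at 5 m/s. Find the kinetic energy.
KE = ½mv² = ½(7)(5)² = 87.5 J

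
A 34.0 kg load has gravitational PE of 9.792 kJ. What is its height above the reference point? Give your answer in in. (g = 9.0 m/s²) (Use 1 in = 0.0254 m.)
Convert to SI: m = 34.0 kg, PE = 9792.0 J
h = PE/(mg) = 9792.0/(34.0·9.0) = 32.0 m = 1260 in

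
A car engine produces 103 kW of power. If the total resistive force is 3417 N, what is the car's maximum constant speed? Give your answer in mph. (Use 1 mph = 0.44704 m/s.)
P = Fv ⇒ v = P/F = 103000 W/3417.0 N = 30.1434 m/s = 67.43 mph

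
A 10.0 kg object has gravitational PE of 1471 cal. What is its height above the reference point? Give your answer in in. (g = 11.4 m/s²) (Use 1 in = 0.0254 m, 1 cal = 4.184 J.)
Convert to SI: m = 10.0 kg, PE = 6154.66 J
h = PE/(mg) = 6154.66/(10.0·11.4) = 53.9883 m = 2126 in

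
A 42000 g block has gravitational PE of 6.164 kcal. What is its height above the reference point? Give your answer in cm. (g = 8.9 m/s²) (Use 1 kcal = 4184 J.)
Convert to SI: m = 42.0 kg, PE = 25790.2 J
h = PE/(mg) = 25790.2/(42.0·8.9) = 68.9946 m = 6899 cm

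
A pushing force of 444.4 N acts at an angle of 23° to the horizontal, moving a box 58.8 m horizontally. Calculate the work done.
W = F·d·cosθ = (444.4)(58.8)cos(23°) = 24050 J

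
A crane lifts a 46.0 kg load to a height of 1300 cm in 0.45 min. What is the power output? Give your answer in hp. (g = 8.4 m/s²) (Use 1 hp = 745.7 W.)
Convert to SI: m = 46.0 kg, h = 13.0 m, t = 27.0 s
P = mgh/t = (46.0)(8.4)(13.0)/27.0 = 186.044 W = 0.2495 hp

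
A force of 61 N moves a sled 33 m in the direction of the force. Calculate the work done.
W = F·d = (61)(33) = 2013 J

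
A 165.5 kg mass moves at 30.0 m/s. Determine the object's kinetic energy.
KE = ½mv² = ½(165.5)(30.0)² = 74480 J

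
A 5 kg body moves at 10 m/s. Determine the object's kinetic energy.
KE = ½mv² = ½(5)(10)² = 250.0 J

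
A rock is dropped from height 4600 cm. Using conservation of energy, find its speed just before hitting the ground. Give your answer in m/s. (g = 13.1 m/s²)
Convert to SI: h = 46.0 m
mgh = ½mv² ⇒ v = √(2gh) = √(2·13.1·46.0) = 34.72 m/s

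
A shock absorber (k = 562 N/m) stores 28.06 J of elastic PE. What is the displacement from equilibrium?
x = √(2·PE/k) = √(2·28.06/562) = 0.316 m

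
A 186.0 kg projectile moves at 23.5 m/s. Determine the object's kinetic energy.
KE = ½mv² = ½(186.0)(23.5)² = 51360 J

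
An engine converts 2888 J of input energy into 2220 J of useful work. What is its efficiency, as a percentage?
η = W_out/W_in = 2220/2888 = 76.87%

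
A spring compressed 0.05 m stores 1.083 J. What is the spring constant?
k = 2·PE/x² = 2·1.083/(0.05)² = 866.4 N/m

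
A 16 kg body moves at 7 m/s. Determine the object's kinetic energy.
KE = ½mv² = ½(16)(7)² = 392.0 J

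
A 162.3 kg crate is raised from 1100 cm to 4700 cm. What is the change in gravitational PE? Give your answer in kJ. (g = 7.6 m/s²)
Convert to SI: m = 162.3 kg, Δh = 36.0 m
ΔPE = mgΔh = (162.3)(7.6)(36.0) = 44405.3 J = 44.41 kJ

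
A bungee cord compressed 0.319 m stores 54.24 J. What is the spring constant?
k = 2·PE/x² = 2·54.24/(0.319)² = 1066 N/m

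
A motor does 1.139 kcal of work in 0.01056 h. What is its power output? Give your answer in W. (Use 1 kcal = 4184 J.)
Convert to SI: W = 4765.58 J, t = 38.016 s
P = W/t = 4765.58/38.016 = 125.4 W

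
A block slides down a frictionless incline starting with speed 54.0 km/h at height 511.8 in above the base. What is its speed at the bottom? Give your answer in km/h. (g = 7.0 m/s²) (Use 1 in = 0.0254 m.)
Convert to SI: v₀ = 15.0 m/s, h = 12.9997 m
½mv₀² + mgh = ½mv² ⇒ v = √(v₀² + 2gh) = √(15.0² + 2·7.0·12.9997) = 20.1741 m/s = 72.63 km/h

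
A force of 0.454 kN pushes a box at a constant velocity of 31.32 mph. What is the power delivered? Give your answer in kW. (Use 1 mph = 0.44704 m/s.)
Convert to SI: F = 454.0 N, v = 14.0013 m/s
P = Fv = (454.0)(14.0013) = 6356.59 W = 6.357 kW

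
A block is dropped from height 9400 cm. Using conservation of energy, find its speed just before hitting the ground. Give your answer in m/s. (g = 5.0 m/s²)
Convert to SI: h = 94.0 m
mgh = ½mv² ⇒ v = √(2gh) = √(2·5.0·94.0) = 30.66 m/s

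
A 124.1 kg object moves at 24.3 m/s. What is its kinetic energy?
KE = ½mv² = ½(124.1)(24.3)² = 36640 J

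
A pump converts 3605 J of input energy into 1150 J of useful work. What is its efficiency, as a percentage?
η = W_out/W_in = 1150/3605 = 31.9%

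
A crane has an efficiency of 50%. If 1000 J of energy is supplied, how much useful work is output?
W_out = η·W_in = 0.5·1000 = 500.0 J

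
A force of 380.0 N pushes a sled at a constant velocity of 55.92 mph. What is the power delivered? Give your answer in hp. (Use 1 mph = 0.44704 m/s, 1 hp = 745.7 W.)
Convert to SI: F = 380.0 N, v = 24.9985 m/s
P = Fv = (380.0)(24.9985) = 9499.42 W = 12.74 hp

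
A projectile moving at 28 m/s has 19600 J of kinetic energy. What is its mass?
m = 2·KE/v² = 2·19600/(28)² = 50.0 kg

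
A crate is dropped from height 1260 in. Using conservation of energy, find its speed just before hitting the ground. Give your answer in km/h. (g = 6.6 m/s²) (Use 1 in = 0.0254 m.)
Convert to SI: h = 32.004 m
mgh = ½mv² ⇒ v = √(2gh) = √(2·6.6·32.004) = 20.5537 m/s = 73.99 km/h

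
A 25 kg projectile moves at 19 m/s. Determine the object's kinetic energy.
KE = ½mv² = ½(25)(19)² = 4512.5 J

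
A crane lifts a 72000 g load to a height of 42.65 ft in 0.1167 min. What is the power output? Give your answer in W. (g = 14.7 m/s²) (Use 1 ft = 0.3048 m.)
Convert to SI: m = 72.0 kg, h = 12.9997 m, t = 7.002 s
P = mgh/t = (72.0)(14.7)(12.9997)/7.002 = 1965 W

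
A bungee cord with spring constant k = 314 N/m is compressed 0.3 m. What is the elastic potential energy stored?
PE = ½kx² = ½(314)(0.3)² = 14.13 J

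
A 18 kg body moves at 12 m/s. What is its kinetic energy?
KE = ½mv² = ½(18)(12)² = 1296.0 J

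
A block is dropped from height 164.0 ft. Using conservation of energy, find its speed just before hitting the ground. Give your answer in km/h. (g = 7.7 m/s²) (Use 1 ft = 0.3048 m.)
Convert to SI: h = 49.9872 m
mgh = ½mv² ⇒ v = √(2gh) = √(2·7.7·49.9872) = 27.7453 m/s = 99.88 km/h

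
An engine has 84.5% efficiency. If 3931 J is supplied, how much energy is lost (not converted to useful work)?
W_lost = W_in(1 − η) = 3931·(1 − 0.845) = 609.3 J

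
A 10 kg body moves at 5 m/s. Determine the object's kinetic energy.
KE = ½mv² = ½(10)(5)² = 125.0 J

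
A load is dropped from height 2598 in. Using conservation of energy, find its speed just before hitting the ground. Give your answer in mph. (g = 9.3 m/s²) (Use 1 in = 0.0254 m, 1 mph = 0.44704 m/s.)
Convert to SI: h = 65.9892 m
mgh = ½mv² ⇒ v = √(2gh) = √(2·9.3·65.9892) = 35.0343 m/s = 78.37 mph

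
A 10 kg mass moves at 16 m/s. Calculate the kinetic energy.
KE = ½mv² = ½(10)(16)² = 1280.0 J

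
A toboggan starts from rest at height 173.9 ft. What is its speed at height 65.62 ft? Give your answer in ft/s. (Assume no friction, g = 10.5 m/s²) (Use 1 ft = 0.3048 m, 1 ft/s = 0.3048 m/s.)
Convert to SI: h₁−h₂ = 33.0037 m
mgh₁ = mgh₂ + ½mv² ⇒ v = √(2g(h₁−h₂)) = √(2·10.5·33.0037) = 26.3264 m/s = 86.37 ft/s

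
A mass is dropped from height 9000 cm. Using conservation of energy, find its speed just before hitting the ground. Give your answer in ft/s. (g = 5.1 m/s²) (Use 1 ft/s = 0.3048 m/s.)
Convert to SI: h = 90.0 m
mgh = ½mv² ⇒ v = √(2gh) = √(2·5.1·90.0) = 30.2985 m/s = 99.4 ft/s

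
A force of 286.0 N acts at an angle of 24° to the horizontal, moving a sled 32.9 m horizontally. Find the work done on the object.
W = F·d·cosθ = (286.0)(32.9)cos(24°) = 8596 J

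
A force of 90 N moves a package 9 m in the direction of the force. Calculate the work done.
W = F·d = (90)(9) = 810.0 J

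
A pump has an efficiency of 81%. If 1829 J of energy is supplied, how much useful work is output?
W_out = η·W_in = 0.81·1829 = 1481.49 J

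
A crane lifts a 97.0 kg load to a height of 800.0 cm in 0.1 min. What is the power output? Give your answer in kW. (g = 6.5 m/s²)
Convert to SI: m = 97.0 kg, h = 8.0 m, t = 6.0 s
P = mgh/t = (97.0)(6.5)(8.0)/6.0 = 840.667 W = 0.8407 kW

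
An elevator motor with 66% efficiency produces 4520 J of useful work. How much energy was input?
W_in = W_out/η = 4520/0.66 = 6848 J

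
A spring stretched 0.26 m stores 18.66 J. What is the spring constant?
k = 2·PE/x² = 2·18.66/(0.26)² = 552.1 N/m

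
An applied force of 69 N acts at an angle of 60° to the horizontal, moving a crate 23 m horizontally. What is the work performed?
W = F·d·cosθ = (69)(23)cos(60°) = 793.5 J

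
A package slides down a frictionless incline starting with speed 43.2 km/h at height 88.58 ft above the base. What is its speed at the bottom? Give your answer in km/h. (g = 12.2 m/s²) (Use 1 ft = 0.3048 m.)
Convert to SI: v₀ = 12.0 m/s, h = 26.9992 m
½mv₀² + mgh = ½mv² ⇒ v = √(v₀² + 2gh) = √(12.0² + 2·12.2·26.9992) = 28.3334 m/s = 102.0 km/h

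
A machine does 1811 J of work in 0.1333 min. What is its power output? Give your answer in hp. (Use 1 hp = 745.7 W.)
Convert to SI: W = 1811.0 J, t = 7.998 s
P = W/t = 1811.0/7.998 = 226.4316 W = 0.3036 hp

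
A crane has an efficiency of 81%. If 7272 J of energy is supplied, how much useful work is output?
W_out = η·W_in = 0.81·7272 = 5890.32 J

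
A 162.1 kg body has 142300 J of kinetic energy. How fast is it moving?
v = √(2·KE/m) = √(2·142300/162.1) = 41.9 m/s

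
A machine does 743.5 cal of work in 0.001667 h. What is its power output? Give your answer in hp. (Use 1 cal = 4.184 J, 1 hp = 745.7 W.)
Convert to SI: W = 3110.8 J, t = 6.0012 s
P = W/t = 3110.8/6.0012 = 518.364 W = 0.6951 hp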